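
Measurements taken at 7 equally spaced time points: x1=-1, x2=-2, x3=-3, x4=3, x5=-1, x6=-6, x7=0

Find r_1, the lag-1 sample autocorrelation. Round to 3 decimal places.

Mean x̄ = (-1 − 2 − 3 + 3 − 1 − 6 + 0)/7 = -1.4286
Σ(x_t−x̄)(x_{t+1}−x̄) = (-0.2449) + (0.8980) + (-6.9592) + (1.8980) + (-1.9592) + (-6.5306) = -12.8980
Denominator Σ(x_t−x̄)² = 45.7143
r_1 = -12.8980 / 45.7143 = -0.282

-0.282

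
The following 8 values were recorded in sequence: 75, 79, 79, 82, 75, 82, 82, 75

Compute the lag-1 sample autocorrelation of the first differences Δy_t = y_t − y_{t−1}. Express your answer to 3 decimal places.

-0.407

First differences Δy: 4, 0, 3, -7, 7, 0, -7
Mean of differences = 0.0000
Numerator Σ(Δy_t−Δȳ)(Δy_{t+1}−Δȳ) = -70.0000
Denominator Σ(Δy_t−Δȳ)² = 172.0000
r_1(Δy) = -70.0000 / 172.0000 = -0.407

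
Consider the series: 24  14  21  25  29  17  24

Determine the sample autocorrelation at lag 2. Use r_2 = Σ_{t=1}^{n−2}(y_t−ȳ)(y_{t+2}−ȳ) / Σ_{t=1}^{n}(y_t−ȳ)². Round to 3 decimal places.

-0.218

Mean ȳ = (24 + 14 + 21 + 25 + 29 + 17 + 24)/7 = 22.0000
Numerator Σ_{t=1}^{5}(y_t−ȳ)(y_{t+2}−ȳ) = -34.0000
Denominator Σ(y_t−ȳ)² = 156.0000
r_2 = -34.0000 / 156.0000 = -0.218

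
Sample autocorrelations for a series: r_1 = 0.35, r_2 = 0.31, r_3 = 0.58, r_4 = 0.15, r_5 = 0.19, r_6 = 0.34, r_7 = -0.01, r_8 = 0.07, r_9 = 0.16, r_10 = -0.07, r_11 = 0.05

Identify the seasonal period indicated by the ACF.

The largest autocorrelation is r_3 = 0.58; the remaining lags stay at or below 0.35. The elevated value at lag 1 (0.35), dropping to 0.31 at lag 2, reflects decaying short-term dependence rather than seasonality.
The dominant spike at lag 3 indicates a seasonal period of 3.

3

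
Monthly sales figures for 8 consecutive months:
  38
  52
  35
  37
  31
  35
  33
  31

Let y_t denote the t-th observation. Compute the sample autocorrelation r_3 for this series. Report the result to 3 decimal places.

-0.168

Mean ȳ = (38 + 52 + 35 + 37 + 31 + 35 + 33 + 31)/8 = 36.5000
Deviations from mean: 1.5000, 15.5000, -1.5000, 0.5000, -5.5000, -1.5000, -3.5000, -5.5000
Σ(y_t−ȳ)(y_{t+3}−ȳ) = (0.7500) + (-85.2500) + (2.2500) + (-1.7500) + (30.2500) = -53.7500
Denominator Σ(y_t−ȳ)² = 320.0000
r_3 = -53.7500 / 320.0000 = -0.168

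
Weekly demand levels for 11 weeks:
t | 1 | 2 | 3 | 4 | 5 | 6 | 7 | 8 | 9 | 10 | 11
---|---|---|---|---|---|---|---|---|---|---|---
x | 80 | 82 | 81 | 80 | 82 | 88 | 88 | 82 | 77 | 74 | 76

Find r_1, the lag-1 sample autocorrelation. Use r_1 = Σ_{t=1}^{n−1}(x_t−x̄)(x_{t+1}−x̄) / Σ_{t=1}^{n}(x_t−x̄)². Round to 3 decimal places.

Mean x̄ = (80 + 82 + 81 + 80 + 82 + 88 + 88 + 82 + 77 + 74 + 76)/11 = 80.9091
Numerator Σ_{t=1}^{10}(x_t−x̄)(x_{t+1}−x̄) = 120.4463
Denominator Σ(x_t−x̄)² = 192.9091
r_1 = 120.4463 / 192.9091 = 0.624

0.624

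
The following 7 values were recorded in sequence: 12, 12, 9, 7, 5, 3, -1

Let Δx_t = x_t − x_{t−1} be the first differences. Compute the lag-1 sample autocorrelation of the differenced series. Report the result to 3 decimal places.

First differences Δx: 0, -3, -2, -2, -2, -4
Mean of differences = -2.1667
Numerator Σ(Δx_t−Δx̄)(Δx_{t+1}−Δx̄) = -2.1944
Denominator Σ(Δx_t−Δx̄)² = 8.8333
r_1(Δx) = -2.1944 / 8.8333 = -0.248

-0.248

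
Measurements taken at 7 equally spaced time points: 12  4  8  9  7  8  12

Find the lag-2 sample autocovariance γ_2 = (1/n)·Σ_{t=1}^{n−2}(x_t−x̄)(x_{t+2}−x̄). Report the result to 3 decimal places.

-1.236

Mean x̄ = (12 + 4 + 8 + 9 + 7 + 8 + 12)/7 = 8.5714
Σ_{t=1}^{5}(x_t−x̄)(x_{t+2}−x̄) = -8.6531
γ_2 = -8.6531 / 7 = -1.236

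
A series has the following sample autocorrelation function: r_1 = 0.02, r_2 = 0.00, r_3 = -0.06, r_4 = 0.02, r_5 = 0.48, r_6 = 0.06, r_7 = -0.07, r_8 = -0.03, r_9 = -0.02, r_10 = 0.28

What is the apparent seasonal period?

5

The largest autocorrelation is r_5 = 0.48, with a weaker echo at lag 10 (0.28); the remaining lags stay at or below 0.06.
The dominant spike at lag 5 indicates a seasonal period of 5.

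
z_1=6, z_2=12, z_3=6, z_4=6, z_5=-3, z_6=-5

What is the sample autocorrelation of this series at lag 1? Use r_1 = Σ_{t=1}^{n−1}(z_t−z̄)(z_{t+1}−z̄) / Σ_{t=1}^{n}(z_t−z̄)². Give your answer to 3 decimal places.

Mean z̄ = (6 + 12 + 6 + 6 − 3 − 5)/6 = 3.6667
Numerator Σ_{t=1}^{5}(z_t−z̄)(z_{t+1}−z̄) = 86.5556
Denominator Σ(z_t−z̄)² = 205.3333
r_1 = 86.5556 / 205.3333 = 0.422

0.422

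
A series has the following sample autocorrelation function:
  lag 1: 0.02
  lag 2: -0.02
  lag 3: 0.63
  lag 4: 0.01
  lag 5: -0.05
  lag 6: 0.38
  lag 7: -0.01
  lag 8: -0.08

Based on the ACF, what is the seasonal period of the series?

The largest autocorrelation is r_3 = 0.63, with a weaker echo at lag 6 (0.38); the remaining lags stay at or below 0.02.
The dominant spike at lag 3 indicates a seasonal period of 3.

3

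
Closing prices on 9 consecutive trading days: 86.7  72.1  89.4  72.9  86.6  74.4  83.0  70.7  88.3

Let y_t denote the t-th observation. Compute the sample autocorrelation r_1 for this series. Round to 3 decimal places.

-0.817

Mean ȳ = (86.7 + 72.1 + 89.4 + 72.9 + 86.6 + 74.4 + 83.0 + 70.7 + 88.3)/9 = 80.4556
Numerator Σ_{t=1}^{8}(y_t−ȳ)(y_{t+1}−ȳ) = -394.8820
Denominator Σ(y_t−ȳ)² = 483.5022
r_1 = -394.8820 / 483.5022 = -0.817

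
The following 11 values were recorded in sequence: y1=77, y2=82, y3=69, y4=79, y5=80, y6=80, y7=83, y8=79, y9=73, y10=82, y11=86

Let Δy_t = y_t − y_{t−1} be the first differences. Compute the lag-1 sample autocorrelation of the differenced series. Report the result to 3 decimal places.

-0.431

First differences Δy: 5, -13, 10, 1, 0, 3, -4, -6, 9, 4
Mean of differences = 0.9000
Numerator Σ(Δy_t−Δȳ)(Δy_{t+1}−Δȳ) = -191.8100
Denominator Σ(Δy_t−Δȳ)² = 444.9000
r_1(Δy) = -191.8100 / 444.9000 = -0.431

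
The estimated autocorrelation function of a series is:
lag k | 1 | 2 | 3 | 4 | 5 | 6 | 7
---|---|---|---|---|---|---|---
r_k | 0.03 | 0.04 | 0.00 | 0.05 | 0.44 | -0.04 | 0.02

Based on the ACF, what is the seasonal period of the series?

The largest autocorrelation is r_5 = 0.44; the remaining lags stay at or below 0.05.
The dominant spike at lag 5 indicates a seasonal period of 5.

5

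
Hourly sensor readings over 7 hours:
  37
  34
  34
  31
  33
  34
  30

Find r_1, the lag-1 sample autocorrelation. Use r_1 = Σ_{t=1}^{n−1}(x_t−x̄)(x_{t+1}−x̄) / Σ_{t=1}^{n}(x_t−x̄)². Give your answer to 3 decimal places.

-0.012

Mean x̄ = (37 + 34 + 34 + 31 + 33 + 34 + 30)/7 = 33.2857
Deviations from mean: 3.7143, 0.7143, 0.7143, -2.2857, -0.2857, 0.7143, -3.2857
Numerator Σ_{t=1}^{6}(x_t−x̄)(x_{t+1}−x̄) = -0.3673
Denominator Σ(x_t−x̄)² = 31.4286
r_1 = -0.3673 / 31.4286 = -0.012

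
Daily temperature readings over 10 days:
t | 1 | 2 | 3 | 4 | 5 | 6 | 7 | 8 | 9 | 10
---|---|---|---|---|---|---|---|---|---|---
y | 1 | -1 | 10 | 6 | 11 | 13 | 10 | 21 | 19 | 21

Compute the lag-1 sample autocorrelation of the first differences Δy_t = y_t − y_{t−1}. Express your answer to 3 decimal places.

First differences Δy: -2, 11, -4, 5, 2, -3, 11, -2, 2
Mean of differences = 2.2222
Numerator Σ(Δy_t−Δȳ)(Δy_{t+1}−Δȳ) = -190.3827
Denominator Σ(Δy_t−Δȳ)² = 263.5556
r_1(Δy) = -190.3827 / 263.5556 = -0.722

-0.722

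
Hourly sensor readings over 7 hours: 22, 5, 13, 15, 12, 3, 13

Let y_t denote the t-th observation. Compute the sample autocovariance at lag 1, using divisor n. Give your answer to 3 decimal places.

Mean ȳ = (22 + 5 + 13 + 15 + 12 + 3 + 13)/7 = 11.8571
Σ_{t=1}^{6}(y_t−ȳ)(y_{t+1}−ȳ) = -84.7347
γ_1 = -84.7347 / 7 = -12.105

-12.105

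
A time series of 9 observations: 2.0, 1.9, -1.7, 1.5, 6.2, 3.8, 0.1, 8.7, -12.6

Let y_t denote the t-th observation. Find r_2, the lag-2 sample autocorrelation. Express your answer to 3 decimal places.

0.047

Mean ȳ = (2.0 + 1.9 − 1.7 + 1.5 + 6.2 + 3.8 + 0.1 + 8.7 − 12.6)/9 = 1.1000
Σ(y_t−ȳ)(y_{t+2}−ȳ) = (-2.5200) + (0.3200) + (-14.2800) + (1.0800) + (-5.1000) + (20.5200) + (13.7000) = 13.7200
Denominator Σ(y_t−ȳ)² = 289.2000
r_2 = 13.7200 / 289.2000 = 0.047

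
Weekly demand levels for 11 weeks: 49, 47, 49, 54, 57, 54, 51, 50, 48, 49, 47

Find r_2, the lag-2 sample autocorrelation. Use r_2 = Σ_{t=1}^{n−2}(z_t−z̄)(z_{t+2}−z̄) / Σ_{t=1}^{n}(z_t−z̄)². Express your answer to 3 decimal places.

0.026

Mean z̄ = (49 + 47 + 49 + 54 + 57 + 54 + 51 + 50 + 48 + 49 + 47)/11 = 50.4545
Numerator Σ_{t=1}^{9}(z_t−z̄)(z_{t+2}−z̄) = 2.6777
Denominator Σ(z_t−z̄)² = 104.7273
r_2 = 2.6777 / 104.7273 = 0.026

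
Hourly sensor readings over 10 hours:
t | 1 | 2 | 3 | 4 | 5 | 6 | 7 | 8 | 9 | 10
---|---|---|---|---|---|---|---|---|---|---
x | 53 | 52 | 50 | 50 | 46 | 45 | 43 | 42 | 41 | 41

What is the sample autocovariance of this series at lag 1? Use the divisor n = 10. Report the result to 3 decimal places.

14.161

Mean x̄ = (53 + 52 + 50 + 50 + 46 + 45 + 43 + 42 + 41 + 41)/10 = 46.3000
Σ_{t=1}^{9}(x_t−x̄)(x_{t+1}−x̄) = 141.6100
γ_1 = 141.6100 / 10 = 14.161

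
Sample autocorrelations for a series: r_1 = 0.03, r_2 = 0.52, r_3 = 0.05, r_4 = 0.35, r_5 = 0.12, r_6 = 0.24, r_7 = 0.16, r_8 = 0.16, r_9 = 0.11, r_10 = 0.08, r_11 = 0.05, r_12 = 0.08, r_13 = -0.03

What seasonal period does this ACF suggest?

2

The largest autocorrelation is r_2 = 0.52, with weaker echoes at lags 4 (0.35) and 6 (0.24); the remaining lags stay at or below 0.16.
The dominant spike at lag 2 indicates a seasonal period of 2.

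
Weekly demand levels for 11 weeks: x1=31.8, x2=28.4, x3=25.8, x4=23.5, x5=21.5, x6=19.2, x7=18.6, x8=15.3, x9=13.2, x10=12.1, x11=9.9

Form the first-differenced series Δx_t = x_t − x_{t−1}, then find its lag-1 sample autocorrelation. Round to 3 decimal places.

-0.219

First differences Δx: -3.4, -2.6, -2.3, -2.0, -2.3, -0.6, -3.3, -2.1, -1.1, -2.2
Mean of differences = -2.1900
Numerator Σ(Δx_t−Δx̄)(Δx_{t+1}−Δx̄) = -1.4531
Denominator Σ(Δx_t−Δx̄)² = 6.6490
r_1(Δx) = -1.4531 / 6.6490 = -0.219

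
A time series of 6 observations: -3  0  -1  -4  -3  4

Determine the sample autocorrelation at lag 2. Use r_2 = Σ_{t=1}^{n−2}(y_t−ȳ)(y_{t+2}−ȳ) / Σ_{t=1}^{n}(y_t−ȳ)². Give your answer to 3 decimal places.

Mean ȳ = (-3 + 0 − 1 − 4 − 3 + 4)/6 = -1.1667
Σ(y_t−ȳ)(y_{t+2}−ȳ) = (-0.3056) + (-3.3056) + (-0.3056) + (-14.6389) = -18.5556
Denominator Σ(y_t−ȳ)² = 42.8333
r_2 = -18.5556 / 42.8333 = -0.433

-0.433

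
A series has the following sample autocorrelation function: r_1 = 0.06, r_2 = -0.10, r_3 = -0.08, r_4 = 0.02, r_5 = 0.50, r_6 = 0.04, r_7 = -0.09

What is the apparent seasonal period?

5

The largest autocorrelation is r_5 = 0.50; the remaining lags stay at or below 0.06.
The dominant spike at lag 5 indicates a seasonal period of 5.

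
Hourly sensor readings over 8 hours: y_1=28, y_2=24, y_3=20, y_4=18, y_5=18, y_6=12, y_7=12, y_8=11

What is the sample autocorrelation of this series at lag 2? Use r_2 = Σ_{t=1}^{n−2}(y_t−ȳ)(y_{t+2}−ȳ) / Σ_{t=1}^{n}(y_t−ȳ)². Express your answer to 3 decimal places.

Mean ȳ = (28 + 24 + 20 + 18 + 18 + 12 + 12 + 11)/8 = 17.8750
Deviations from mean: 10.1250, 6.1250, 2.1250, 0.1250, 0.1250, -5.8750, -5.8750, -6.8750
Σ(y_t−ȳ)(y_{t+2}−ȳ) = (21.5156) + (0.7656) + (0.2656) + (-0.7344) + (-0.7344) + (40.3906) = 61.4688
Denominator Σ(y_t−ȳ)² = 260.8750
r_2 = 61.4688 / 260.8750 = 0.236

0.236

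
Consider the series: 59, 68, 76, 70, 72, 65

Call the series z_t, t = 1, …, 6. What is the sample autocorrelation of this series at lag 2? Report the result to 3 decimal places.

-0.286

Mean z̄ = (59 + 68 + 76 + 70 + 72 + 65)/6 = 68.3333
Deviations from mean: -9.3333, -0.3333, 7.6667, 1.6667, 3.6667, -3.3333
Numerator Σ_{t=1}^{4}(z_t−z̄)(z_{t+2}−z̄) = -49.5556
Denominator Σ(z_t−z̄)² = 173.3333
r_2 = -49.5556 / 173.3333 = -0.286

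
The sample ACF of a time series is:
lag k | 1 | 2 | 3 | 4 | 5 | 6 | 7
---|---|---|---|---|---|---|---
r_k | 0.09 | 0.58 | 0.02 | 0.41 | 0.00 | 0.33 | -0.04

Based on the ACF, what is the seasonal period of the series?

2

The largest autocorrelation is r_2 = 0.58, with weaker echoes at lags 4 (0.41) and 6 (0.33); the remaining lags stay at or below 0.09.
The dominant spike at lag 2 indicates a seasonal period of 2.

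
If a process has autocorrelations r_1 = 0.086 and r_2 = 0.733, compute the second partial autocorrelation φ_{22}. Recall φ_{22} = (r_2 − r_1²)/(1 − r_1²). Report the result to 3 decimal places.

φ_{22} = (r_2 − r_1²) / (1 − r_1²)
r_1² = (0.086)² = 0.007396
Numerator = 0.733 − 0.0074 = 0.7256; denominator = 1 − 0.0074 = 0.9926
φ_{22} = 0.7256 / 0.9926 = 0.731

0.731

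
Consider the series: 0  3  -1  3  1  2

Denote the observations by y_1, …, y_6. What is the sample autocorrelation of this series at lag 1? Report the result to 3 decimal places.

Mean ȳ = (0 + 3 − 1 + 3 + 1 + 2)/6 = 1.3333
Numerator Σ_{t=1}^{5}(y_t−ȳ)(y_{t+1}−ȳ) = -10.7778
Denominator Σ(y_t−ȳ)² = 13.3333
r_1 = -10.7778 / 13.3333 = -0.808

-0.808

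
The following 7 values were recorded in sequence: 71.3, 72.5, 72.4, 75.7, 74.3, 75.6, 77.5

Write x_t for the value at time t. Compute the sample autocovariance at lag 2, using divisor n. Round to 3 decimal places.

Mean x̄ = (71.3 + 72.5 + 72.4 + 75.7 + 74.3 + 75.6 + 77.5)/7 = 74.1857
Deviations: -2.8857, -1.6857, -1.7857, 1.5143, 0.1143, 1.4143, 3.3143
Σ_{t=1}^{5}(x_t−x̄)(x_{t+2}−x̄) = 4.9167
γ_2 = 4.9167 / 7 = 0.702

0.702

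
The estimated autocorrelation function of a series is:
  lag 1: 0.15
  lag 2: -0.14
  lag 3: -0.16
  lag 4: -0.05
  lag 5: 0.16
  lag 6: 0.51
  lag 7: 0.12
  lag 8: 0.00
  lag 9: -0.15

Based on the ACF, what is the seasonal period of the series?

The largest autocorrelation is r_6 = 0.51; the remaining lags stay at or below 0.16.
The dominant spike at lag 6 indicates a seasonal period of 6.

6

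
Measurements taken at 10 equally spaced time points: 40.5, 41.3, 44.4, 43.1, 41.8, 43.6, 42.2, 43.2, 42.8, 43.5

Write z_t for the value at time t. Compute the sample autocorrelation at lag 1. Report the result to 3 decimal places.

Mean z̄ = (40.5 + 41.3 + 44.4 + 43.1 + 41.8 + 43.6 + 42.2 + 43.2 + 42.8 + 43.5)/10 = 42.6400
Numerator Σ_{t=1}^{9}(z_t−z̄)(z_{t+1}−z̄) = -0.3156
Denominator Σ(z_t−z̄)² = 12.5840
r_1 = -0.3156 / 12.5840 = -0.025

-0.025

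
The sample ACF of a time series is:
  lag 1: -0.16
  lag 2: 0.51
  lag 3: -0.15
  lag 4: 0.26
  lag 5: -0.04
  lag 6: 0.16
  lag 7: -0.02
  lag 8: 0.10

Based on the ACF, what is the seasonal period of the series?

2

The largest autocorrelation is r_2 = 0.51, with weaker echoes at lags 4 (0.26) and 6 (0.16); the remaining lags stay at or below 0.10.
The dominant spike at lag 2 indicates a seasonal period of 2.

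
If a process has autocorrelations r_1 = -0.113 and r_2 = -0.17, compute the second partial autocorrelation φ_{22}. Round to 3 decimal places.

φ_{22} = (r_2 − r_1²) / (1 − r_1²)
r_1² = (-0.113)² = 0.012769
Numerator = -0.17 − 0.0128 = -0.1828; denominator = 1 − 0.0128 = 0.9872
φ_{22} = -0.1828 / 0.9872 = -0.185

-0.185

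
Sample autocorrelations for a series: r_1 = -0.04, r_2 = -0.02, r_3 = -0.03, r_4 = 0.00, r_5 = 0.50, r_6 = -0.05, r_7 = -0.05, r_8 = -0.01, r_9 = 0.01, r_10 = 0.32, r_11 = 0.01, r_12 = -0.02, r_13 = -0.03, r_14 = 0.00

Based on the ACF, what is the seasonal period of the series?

The largest autocorrelation is r_5 = 0.50, with a weaker echo at lag 10 (0.32); the remaining lags stay at or below 0.01.
The dominant spike at lag 5 indicates a seasonal period of 5.

5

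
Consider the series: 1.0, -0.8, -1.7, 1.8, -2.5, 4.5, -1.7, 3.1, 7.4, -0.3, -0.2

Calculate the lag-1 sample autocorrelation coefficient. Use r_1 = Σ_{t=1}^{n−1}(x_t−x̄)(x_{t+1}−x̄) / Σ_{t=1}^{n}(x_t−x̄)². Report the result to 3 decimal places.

-0.227

Mean x̄ = (1.0 − 0.8 − 1.7 + 1.8 − 2.5 + 4.5 − 1.7 + 3.1 + 7.4 − 0.3 − 0.2)/11 = 0.9636
Numerator Σ_{t=1}^{10}(x_t−x̄)(x_{t+1}−x̄) = -20.7622
Denominator Σ(x_t−x̄)² = 91.4455
r_1 = -20.7622 / 91.4455 = -0.227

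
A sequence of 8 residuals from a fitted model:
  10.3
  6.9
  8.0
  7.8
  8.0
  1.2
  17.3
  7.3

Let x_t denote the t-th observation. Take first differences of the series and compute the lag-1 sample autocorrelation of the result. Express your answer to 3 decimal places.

-0.651

First differences Δx: -3.4, 1.1, -0.2, 0.2, -6.8, 16.1, -10.0
Mean of differences = -0.4286
Numerator Σ(Δx_t−Δx̄)(Δx_{t+1}−Δx̄) = -271.5665
Denominator Σ(Δx_t−Δx̄)² = 417.0143
r_1(Δx) = -271.5665 / 417.0143 = -0.651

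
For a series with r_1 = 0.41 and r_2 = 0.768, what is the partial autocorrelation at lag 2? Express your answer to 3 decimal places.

0.721

φ_{22} = (r_2 − r_1²) / (1 − r_1²)
r_1² = (0.41)² = 0.1681
Numerator = 0.768 − 0.1681 = 0.5999; denominator = 1 − 0.1681 = 0.8319
φ_{22} = 0.5999 / 0.8319 = 0.721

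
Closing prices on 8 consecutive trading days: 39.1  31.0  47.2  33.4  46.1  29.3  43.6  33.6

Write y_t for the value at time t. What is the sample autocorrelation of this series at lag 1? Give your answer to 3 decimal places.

-0.849

Mean ȳ = (39.1 + 31.0 + 47.2 + 33.4 + 46.1 + 29.3 + 43.6 + 33.6)/8 = 37.9125
Deviations from mean: 1.1875, -6.9125, 9.2875, -4.5125, 8.1875, -8.6125, 5.6875, -4.3125
Σ(y_t−ȳ)(y_{t+1}−ȳ) = (-8.2086) + (-64.1998) + (-41.9098) + (-36.9461) + (-70.5148) + (-48.9836) + (-24.5273) = -295.2902
Denominator Σ(y_t−ȳ)² = 347.9688
r_1 = -295.2902 / 347.9688 = -0.849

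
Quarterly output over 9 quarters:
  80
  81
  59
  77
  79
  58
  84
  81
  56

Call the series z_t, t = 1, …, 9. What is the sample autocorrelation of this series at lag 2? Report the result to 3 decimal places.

-0.427

Mean z̄ = (80 + 81 + 59 + 77 + 79 + 58 + 84 + 81 + 56)/9 = 72.7778
Σ(z_t−z̄)(z_{t+2}−z̄) = (-99.5062) + (34.7160) + (-85.7284) + (-62.3951) + (69.8272) + (-121.5062) + (-188.2840) = -452.8765
Denominator Σ(z_t−z̄)² = 1059.5556
r_2 = -452.8765 / 1059.5556 = -0.427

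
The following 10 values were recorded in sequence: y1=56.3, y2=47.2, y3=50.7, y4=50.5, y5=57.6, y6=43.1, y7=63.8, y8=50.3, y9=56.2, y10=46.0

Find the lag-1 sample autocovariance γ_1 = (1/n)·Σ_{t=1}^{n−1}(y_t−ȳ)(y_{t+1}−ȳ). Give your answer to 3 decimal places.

Mean ȳ = (56.3 + 47.2 + 50.7 + 50.5 + 57.6 + 43.1 + 63.8 + 50.3 + 56.2 + 46.0)/10 = 52.1700
Σ_{t=1}^{9}(y_t−ȳ)(y_{t+1}−ȳ) = -228.7169
γ_1 = -228.7169 / 10 = -22.872

-22.872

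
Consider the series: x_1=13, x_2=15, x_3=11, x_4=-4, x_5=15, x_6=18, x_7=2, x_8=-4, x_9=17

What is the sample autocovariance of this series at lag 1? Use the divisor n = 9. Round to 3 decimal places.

-9.759

Mean x̄ = (13 + 15 + 11 − 4 + 15 + 18 + 2 − 4 + 17)/9 = 9.2222
Σ_{t=1}^{8}(x_t−x̄)(x_{t+1}−x̄) = -87.8272
γ_1 = -87.8272 / 9 = -9.759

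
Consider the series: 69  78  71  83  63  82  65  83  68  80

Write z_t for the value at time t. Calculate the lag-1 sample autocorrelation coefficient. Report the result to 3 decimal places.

-0.890

Mean z̄ = (69 + 78 + 71 + 83 + 63 + 82 + 65 + 83 + 68 + 80)/10 = 74.2000
Numerator Σ_{t=1}^{9}(z_t−z̄)(z_{t+1}−z̄) = -489.2400
Denominator Σ(z_t−z̄)² = 549.6000
r_1 = -489.2400 / 549.6000 = -0.890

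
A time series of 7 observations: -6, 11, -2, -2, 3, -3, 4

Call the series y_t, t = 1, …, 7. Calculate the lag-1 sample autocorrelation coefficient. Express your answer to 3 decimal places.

Mean ȳ = (-6 + 11 − 2 − 2 + 3 − 3 + 4)/7 = 0.7143
Deviations from mean: -6.7143, 10.2857, -2.7143, -2.7143, 2.2857, -3.7143, 3.2857
Numerator Σ_{t=1}^{6}(y_t−ȳ)(y_{t+1}−ȳ) = -116.5102
Denominator Σ(y_t−ȳ)² = 195.4286
r_1 = -116.5102 / 195.4286 = -0.596

-0.596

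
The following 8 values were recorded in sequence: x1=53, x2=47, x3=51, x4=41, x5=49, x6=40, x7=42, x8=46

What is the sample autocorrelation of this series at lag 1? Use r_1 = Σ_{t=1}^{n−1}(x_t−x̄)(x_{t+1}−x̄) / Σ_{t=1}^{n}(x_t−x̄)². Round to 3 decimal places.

-0.132

Mean x̄ = (53 + 47 + 51 + 41 + 49 + 40 + 42 + 46)/8 = 46.1250
Deviations from mean: 6.8750, 0.8750, 4.8750, -5.1250, 2.8750, -6.1250, -4.1250, -0.1250
Σ(x_t−x̄)(x_{t+1}−x̄) = (6.0156) + (4.2656) + (-24.9844) + (-14.7344) + (-17.6094) + (25.2656) + (0.5156) = -21.2656
Denominator Σ(x_t−x̄)² = 160.8750
r_1 = -21.2656 / 160.8750 = -0.132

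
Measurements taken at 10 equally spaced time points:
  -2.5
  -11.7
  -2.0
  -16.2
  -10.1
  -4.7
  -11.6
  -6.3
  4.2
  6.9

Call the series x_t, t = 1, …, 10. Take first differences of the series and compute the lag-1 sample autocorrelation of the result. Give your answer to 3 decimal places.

First differences Δx: -9.2, 9.7, -14.2, 6.1, 5.4, -6.9, 5.3, 10.5, 2.7
Mean of differences = 1.0444
Numerator Σ(Δx_t−Δx̄)(Δx_{t+1}−Δx̄) = -288.1875
Denominator Σ(Δx_t−Δx̄)² = 630.1622
r_1(Δx) = -288.1875 / 630.1622 = -0.457

-0.457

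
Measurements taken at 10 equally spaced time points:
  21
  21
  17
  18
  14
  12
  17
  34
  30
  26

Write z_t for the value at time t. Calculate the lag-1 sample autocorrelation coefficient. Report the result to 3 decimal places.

0.543

Mean z̄ = (21 + 21 + 17 + 18 + 14 + 12 + 17 + 34 + 30 + 26)/10 = 21.0000
Numerator Σ_{t=1}^{9}(z_t−z̄)(z_{t+1}−z̄) = 242.0000
Denominator Σ(z_t−z̄)² = 446.0000
r_1 = 242.0000 / 446.0000 = 0.543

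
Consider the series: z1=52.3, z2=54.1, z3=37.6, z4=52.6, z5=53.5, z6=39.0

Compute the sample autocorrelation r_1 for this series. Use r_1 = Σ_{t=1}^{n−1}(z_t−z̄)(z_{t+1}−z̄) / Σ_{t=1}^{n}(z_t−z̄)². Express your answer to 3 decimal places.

Mean z̄ = (52.3 + 54.1 + 37.6 + 52.6 + 53.5 + 39.0)/6 = 48.1833
Numerator Σ_{t=1}^{5}(z_t−z̄)(z_{t+1}−z̄) = -110.3469
Denominator Σ(z_t−z̄)² = 296.0683
r_1 = -110.3469 / 296.0683 = -0.373

-0.373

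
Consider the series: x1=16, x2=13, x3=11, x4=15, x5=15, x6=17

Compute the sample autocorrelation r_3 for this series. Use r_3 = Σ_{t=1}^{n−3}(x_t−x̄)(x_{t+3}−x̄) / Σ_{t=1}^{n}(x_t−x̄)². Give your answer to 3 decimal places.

-0.372

Mean x̄ = (16 + 13 + 11 + 15 + 15 + 17)/6 = 14.5000
Σ(x_t−x̄)(x_{t+3}−x̄) = (0.7500) + (-0.7500) + (-8.7500) = -8.7500
Denominator Σ(x_t−x̄)² = 23.5000
r_3 = -8.7500 / 23.5000 = -0.372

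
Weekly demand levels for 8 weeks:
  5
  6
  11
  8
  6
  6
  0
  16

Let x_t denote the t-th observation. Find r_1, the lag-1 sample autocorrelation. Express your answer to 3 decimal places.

Mean x̄ = (5 + 6 + 11 + 8 + 6 + 6 + 0 + 16)/8 = 7.2500
Deviations from mean: -2.2500, -1.2500, 3.7500, 0.7500, -1.2500, -1.2500, -7.2500, 8.7500
Σ(x_t−x̄)(x_{t+1}−x̄) = (2.8125) + (-4.6875) + (2.8125) + (-0.9375) + (1.5625) + (9.0625) + (-63.4375) = -52.8125
Denominator Σ(x_t−x̄)² = 153.5000
r_1 = -52.8125 / 153.5000 = -0.344

-0.344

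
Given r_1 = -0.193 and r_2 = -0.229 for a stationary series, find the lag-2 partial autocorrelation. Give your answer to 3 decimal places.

φ_{22} = (r_2 − r_1²) / (1 − r_1²)
r_1² = (-0.193)² = 0.037249
Numerator = -0.229 − 0.0372 = -0.2662; denominator = 1 − 0.0372 = 0.9628
φ_{22} = -0.2662 / 0.9628 = -0.277

-0.277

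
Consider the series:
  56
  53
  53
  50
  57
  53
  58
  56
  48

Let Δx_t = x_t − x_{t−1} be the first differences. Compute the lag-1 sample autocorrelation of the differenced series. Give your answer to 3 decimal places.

First differences Δx: -3, 0, -3, 7, -4, 5, -2, -8
Mean of differences = -1.0000
Numerator Σ(Δx_t−Δx̄)(Δx_{t+1}−Δx̄) = -61.0000
Denominator Σ(Δx_t−Δx̄)² = 168.0000
r_1(Δx) = -61.0000 / 168.0000 = -0.363

-0.363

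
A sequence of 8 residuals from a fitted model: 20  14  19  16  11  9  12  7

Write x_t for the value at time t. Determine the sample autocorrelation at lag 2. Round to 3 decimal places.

Mean x̄ = (20 + 14 + 19 + 16 + 11 + 9 + 12 + 7)/8 = 13.5000
Deviations from mean: 6.5000, 0.5000, 5.5000, 2.5000, -2.5000, -4.5000, -1.5000, -6.5000
Σ(x_t−x̄)(x_{t+2}−x̄) = (35.7500) + (1.2500) + (-13.7500) + (-11.2500) + (3.7500) + (29.2500) = 45.0000
Denominator Σ(x_t−x̄)² = 150.0000
r_2 = 45.0000 / 150.0000 = 0.300

0.300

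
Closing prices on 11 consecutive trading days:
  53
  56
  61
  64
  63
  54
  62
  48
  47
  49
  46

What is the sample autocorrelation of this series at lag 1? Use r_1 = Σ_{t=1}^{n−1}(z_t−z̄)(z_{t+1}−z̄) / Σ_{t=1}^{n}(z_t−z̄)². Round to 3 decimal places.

0.485

Mean z̄ = (53 + 56 + 61 + 64 + 63 + 54 + 62 + 48 + 47 + 49 + 46)/11 = 54.8182
Numerator Σ_{t=1}^{10}(z_t−z̄)(z_{t+1}−z̄) = 225.6033
Denominator Σ(z_t−z̄)² = 465.6364
r_1 = 225.6033 / 465.6364 = 0.485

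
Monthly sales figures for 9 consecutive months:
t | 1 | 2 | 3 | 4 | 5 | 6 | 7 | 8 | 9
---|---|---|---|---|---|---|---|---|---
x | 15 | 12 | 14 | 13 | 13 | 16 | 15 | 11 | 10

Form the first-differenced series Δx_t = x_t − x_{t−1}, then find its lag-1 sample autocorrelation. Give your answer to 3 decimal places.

-0.106

First differences Δx: -3, 2, -1, 0, 3, -1, -4, -1
Mean of differences = -0.6250
Numerator Σ(Δx_t−Δx̄)(Δx_{t+1}−Δx̄) = -4.0156
Denominator Σ(Δx_t−Δx̄)² = 37.8750
r_1(Δx) = -4.0156 / 37.8750 = -0.106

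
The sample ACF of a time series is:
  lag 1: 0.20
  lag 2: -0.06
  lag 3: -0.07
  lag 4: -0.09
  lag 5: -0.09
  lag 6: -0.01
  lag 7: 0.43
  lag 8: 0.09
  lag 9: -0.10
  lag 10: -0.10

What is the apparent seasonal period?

7

The largest autocorrelation is r_7 = 0.43; the remaining lags stay at or below 0.20.
The dominant spike at lag 7 indicates a seasonal period of 7.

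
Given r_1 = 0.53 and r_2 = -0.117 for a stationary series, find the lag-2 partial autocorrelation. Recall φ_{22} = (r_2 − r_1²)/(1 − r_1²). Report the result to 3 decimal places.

-0.553

φ_{22} = (r_2 − r_1²) / (1 − r_1²)
r_1² = (0.53)² = 0.2809
Numerator = -0.117 − 0.2809 = -0.3979; denominator = 1 − 0.2809 = 0.7191
φ_{22} = -0.3979 / 0.7191 = -0.553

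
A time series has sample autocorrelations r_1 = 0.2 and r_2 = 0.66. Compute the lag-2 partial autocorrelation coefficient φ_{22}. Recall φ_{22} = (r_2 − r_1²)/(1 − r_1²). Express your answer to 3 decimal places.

φ_{22} = (r_2 − r_1²) / (1 − r_1²)
r_1² = (0.2)² = 0.04
Numerator = 0.66 − 0.0400 = 0.6200; denominator = 1 − 0.0400 = 0.9600
φ_{22} = 0.6200 / 0.9600 = 0.646

0.646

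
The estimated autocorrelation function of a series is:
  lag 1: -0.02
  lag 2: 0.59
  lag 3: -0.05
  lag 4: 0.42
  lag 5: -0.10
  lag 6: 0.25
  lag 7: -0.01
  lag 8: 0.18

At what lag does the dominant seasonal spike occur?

2

The largest autocorrelation is r_2 = 0.59, with weaker echoes at lags 4 (0.42), 6 (0.25) and 8 (0.18); the remaining lags stay at or below -0.01.
The dominant spike at lag 2 indicates a seasonal period of 2.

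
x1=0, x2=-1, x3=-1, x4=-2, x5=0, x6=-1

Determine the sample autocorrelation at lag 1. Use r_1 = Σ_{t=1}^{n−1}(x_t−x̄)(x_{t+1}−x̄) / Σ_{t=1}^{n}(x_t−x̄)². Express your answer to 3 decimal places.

-0.363

Mean x̄ = (0 − 1 − 1 − 2 + 0 − 1)/6 = -0.8333
Deviations from mean: 0.8333, -0.1667, -0.1667, -1.1667, 0.8333, -0.1667
Numerator Σ_{t=1}^{5}(x_t−x̄)(x_{t+1}−x̄) = -1.0278
Denominator Σ(x_t−x̄)² = 2.8333
r_1 = -1.0278 / 2.8333 = -0.363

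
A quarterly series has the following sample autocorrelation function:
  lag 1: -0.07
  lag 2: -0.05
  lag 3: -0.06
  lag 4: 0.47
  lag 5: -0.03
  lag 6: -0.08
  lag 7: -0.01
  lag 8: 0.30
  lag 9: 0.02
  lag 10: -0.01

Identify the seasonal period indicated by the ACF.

The largest autocorrelation is r_4 = 0.47, with a weaker echo at lag 8 (0.30); the remaining lags stay at or below 0.02.
The dominant spike at lag 4 indicates a seasonal period of 4.

4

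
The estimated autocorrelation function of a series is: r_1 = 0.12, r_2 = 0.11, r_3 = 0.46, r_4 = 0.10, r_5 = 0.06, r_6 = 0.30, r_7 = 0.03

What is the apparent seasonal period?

The largest autocorrelation is r_3 = 0.46, with a weaker echo at lag 6 (0.30); the remaining lags stay at or below 0.12.
The dominant spike at lag 3 indicates a seasonal period of 3.

3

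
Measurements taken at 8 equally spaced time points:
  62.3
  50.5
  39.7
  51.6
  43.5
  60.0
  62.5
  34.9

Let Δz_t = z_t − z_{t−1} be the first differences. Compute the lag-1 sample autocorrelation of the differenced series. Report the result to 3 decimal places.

-0.163

First differences Δz: -11.8, -10.8, 11.9, -8.1, 16.5, 2.5, -27.6
Mean of differences = -3.9143
Numerator Σ(Δz_t−Δz̄)(Δz_{t+1}−Δz̄) = -227.2202
Denominator Σ(Δz_t−Δz̄)² = 1396.1086
r_1(Δz) = -227.2202 / 1396.1086 = -0.163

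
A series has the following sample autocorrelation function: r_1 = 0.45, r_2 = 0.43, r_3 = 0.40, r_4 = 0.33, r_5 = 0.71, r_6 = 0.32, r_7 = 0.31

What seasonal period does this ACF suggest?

The largest autocorrelation is r_5 = 0.71; the remaining lags stay at or below 0.45. The elevated value at lag 1 (0.45), dropping to 0.43 at lag 2, reflects decaying short-term dependence rather than seasonality.
The dominant spike at lag 5 indicates a seasonal period of 5.

5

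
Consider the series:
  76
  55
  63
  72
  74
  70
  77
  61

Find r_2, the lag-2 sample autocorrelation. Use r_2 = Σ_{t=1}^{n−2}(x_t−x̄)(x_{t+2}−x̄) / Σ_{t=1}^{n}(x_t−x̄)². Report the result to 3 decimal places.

-0.176

Mean x̄ = (76 + 55 + 63 + 72 + 74 + 70 + 77 + 61)/8 = 68.5000
Σ(x_t−x̄)(x_{t+2}−x̄) = (-41.2500) + (-47.2500) + (-30.2500) + (5.2500) + (46.7500) + (-11.2500) = -78.0000
Denominator Σ(x_t−x̄)² = 442.0000
r_2 = -78.0000 / 442.0000 = -0.176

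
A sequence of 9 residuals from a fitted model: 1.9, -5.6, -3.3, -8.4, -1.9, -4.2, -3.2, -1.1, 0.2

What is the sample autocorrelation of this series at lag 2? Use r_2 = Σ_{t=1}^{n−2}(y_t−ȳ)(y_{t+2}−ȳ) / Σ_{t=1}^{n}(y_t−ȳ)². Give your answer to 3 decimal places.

0.216

Mean ȳ = (1.9 − 5.6 − 3.3 − 8.4 − 1.9 − 4.2 − 3.2 − 1.1 + 0.2)/9 = -2.8444
Σ(y_t−ȳ)(y_{t+2}−ȳ) = (-2.1614) + (15.3086) + (-0.4302) + (7.5309) + (-0.3358) + (-2.3647) + (-1.0825) = 16.4649
Denominator Σ(y_t−ȳ)² = 76.3422
r_2 = 16.4649 / 76.3422 = 0.216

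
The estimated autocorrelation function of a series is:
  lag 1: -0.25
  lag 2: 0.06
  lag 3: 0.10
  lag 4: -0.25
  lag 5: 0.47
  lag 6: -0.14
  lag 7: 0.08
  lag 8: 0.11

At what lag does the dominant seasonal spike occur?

5

The largest autocorrelation is r_5 = 0.47; the remaining lags stay at or below 0.11.
The dominant spike at lag 5 indicates a seasonal period of 5.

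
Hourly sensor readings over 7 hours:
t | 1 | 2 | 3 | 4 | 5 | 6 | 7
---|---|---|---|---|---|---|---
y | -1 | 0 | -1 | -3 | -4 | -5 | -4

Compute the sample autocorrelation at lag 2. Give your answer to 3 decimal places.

0.102

Mean ȳ = (-1 + 0 − 1 − 3 − 4 − 5 − 4)/7 = -2.5714
Σ(y_t−ȳ)(y_{t+2}−ȳ) = (2.4694) + (-1.1020) + (-2.2449) + (1.0408) + (2.0408) = 2.2041
Denominator Σ(y_t−ȳ)² = 21.7143
r_2 = 2.2041 / 21.7143 = 0.102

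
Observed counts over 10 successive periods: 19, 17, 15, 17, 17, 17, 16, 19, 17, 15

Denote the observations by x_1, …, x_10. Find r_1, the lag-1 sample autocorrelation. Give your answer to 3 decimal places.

-0.125

Mean x̄ = (19 + 17 + 15 + 17 + 17 + 17 + 16 + 19 + 17 + 15)/10 = 16.9000
Numerator Σ_{t=1}^{9}(x_t−x̄)(x_{t+1}−x̄) = -2.1100
Denominator Σ(x_t−x̄)² = 16.9000
r_1 = -2.1100 / 16.9000 = -0.125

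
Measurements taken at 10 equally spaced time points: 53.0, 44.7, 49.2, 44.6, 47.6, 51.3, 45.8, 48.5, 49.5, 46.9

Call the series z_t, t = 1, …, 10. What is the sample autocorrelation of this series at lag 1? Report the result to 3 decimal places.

-0.489

Mean z̄ = (53.0 + 44.7 + 49.2 + 44.6 + 47.6 + 51.3 + 45.8 + 48.5 + 49.5 + 46.9)/10 = 48.1100
Numerator Σ_{t=1}^{9}(z_t−z̄)(z_{t+1}−z̄) = -33.4641
Denominator Σ(z_t−z̄)² = 68.3690
r_1 = -33.4641 / 68.3690 = -0.489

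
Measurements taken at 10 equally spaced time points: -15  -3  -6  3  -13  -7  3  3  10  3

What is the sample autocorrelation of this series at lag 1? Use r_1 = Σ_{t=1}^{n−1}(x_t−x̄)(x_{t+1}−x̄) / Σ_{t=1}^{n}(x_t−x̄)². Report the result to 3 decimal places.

0.205

Mean x̄ = (-15 − 3 − 6 + 3 − 13 − 7 + 3 + 3 + 10 + 3)/10 = -2.2000
Numerator Σ_{t=1}^{9}(x_t−x̄)(x_{t+1}−x̄) = 118.1600
Denominator Σ(x_t−x̄)² = 575.6000
r_1 = 118.1600 / 575.6000 = 0.205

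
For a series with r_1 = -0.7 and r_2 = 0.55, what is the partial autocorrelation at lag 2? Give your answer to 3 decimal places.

0.118

φ_{22} = (r_2 − r_1²) / (1 − r_1²)
r_1² = (-0.7)² = 0.49
Numerator = 0.55 − 0.4900 = 0.0600; denominator = 1 − 0.4900 = 0.5100
φ_{22} = 0.0600 / 0.5100 = 0.118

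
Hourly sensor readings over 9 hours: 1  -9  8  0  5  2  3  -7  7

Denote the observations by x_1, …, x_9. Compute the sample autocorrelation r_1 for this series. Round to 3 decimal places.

-0.511

Mean x̄ = (1 − 9 + 8 + 0 + 5 + 2 + 3 − 7 + 7)/9 = 1.1111
Numerator Σ_{t=1}^{8}(x_t−x̄)(x_{t+1}−x̄) = -138.4568
Denominator Σ(x_t−x̄)² = 270.8889
r_1 = -138.4568 / 270.8889 = -0.511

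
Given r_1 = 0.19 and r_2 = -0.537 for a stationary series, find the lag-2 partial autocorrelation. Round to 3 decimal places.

φ_{22} = (r_2 − r_1²) / (1 − r_1²)
r_1² = (0.19)² = 0.0361
Numerator = -0.537 − 0.0361 = -0.5731; denominator = 1 − 0.0361 = 0.9639
φ_{22} = -0.5731 / 0.9639 = -0.595

-0.595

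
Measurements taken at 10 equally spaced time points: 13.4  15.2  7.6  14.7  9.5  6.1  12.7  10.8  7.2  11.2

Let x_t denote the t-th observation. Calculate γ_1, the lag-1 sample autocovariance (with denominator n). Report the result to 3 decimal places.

-2.435

Mean x̄ = (13.4 + 15.2 + 7.6 + 14.7 + 9.5 + 6.1 + 12.7 + 10.8 + 7.2 + 11.2)/10 = 10.8400
Σ_{t=1}^{9}(x_t−x̄)(x_{t+1}−x̄) = -24.3476
γ_1 = -24.3476 / 10 = -2.435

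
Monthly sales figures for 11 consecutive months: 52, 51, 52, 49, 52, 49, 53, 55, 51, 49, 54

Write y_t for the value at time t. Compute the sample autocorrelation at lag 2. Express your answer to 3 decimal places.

Mean ȳ = (52 + 51 + 52 + 49 + 52 + 49 + 53 + 55 + 51 + 49 + 54)/11 = 51.5455
Numerator Σ_{t=1}^{9}(y_t−ȳ)(y_{t+2}−ȳ) = -10.7769
Denominator Σ(y_t−ȳ)² = 40.7273
r_2 = -10.7769 / 40.7273 = -0.265

-0.265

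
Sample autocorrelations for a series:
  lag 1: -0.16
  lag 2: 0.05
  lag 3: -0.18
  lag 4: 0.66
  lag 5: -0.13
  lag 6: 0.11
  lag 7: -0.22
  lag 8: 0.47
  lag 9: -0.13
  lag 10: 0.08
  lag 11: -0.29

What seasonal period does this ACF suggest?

4

The largest autocorrelation is r_4 = 0.66, with a weaker echo at lag 8 (0.47); the remaining lags stay at or below 0.11.
The dominant spike at lag 4 indicates a seasonal period of 4.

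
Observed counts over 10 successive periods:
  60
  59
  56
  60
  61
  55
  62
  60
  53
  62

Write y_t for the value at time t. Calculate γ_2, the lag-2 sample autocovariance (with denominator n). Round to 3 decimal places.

-2.608

Mean ȳ = (60 + 59 + 56 + 60 + 61 + 55 + 62 + 60 + 53 + 62)/10 = 58.8000
Σ_{t=1}^{8}(y_t−ȳ)(y_{t+2}−ȳ) = -26.0800
γ_2 = -26.0800 / 10 = -2.608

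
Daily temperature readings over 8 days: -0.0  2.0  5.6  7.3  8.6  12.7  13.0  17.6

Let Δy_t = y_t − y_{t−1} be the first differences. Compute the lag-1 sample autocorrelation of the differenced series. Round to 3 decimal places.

First differences Δy: 2.0, 3.6, 1.7, 1.3, 4.1, 0.3, 4.6
Mean of differences = 2.5143
Numerator Σ(Δy_t−Δȳ)(Δy_{t+1}−Δȳ) = -10.5088
Denominator Σ(Δy_t−Δȳ)² = 15.3486
r_1(Δy) = -10.5088 / 15.3486 = -0.685

-0.685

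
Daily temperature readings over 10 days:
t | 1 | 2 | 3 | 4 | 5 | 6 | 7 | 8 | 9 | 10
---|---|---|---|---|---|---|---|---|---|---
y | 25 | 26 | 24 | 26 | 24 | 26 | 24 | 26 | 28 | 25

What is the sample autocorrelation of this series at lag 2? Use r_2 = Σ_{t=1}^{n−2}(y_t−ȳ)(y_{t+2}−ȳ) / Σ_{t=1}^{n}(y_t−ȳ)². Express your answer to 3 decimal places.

0.117

Mean ȳ = (25 + 26 + 24 + 26 + 24 + 26 + 24 + 26 + 28 + 25)/10 = 25.4000
Numerator Σ_{t=1}^{8}(y_t−ȳ)(y_{t+2}−ȳ) = 1.6800
Denominator Σ(y_t−ȳ)² = 14.4000
r_2 = 1.6800 / 14.4000 = 0.117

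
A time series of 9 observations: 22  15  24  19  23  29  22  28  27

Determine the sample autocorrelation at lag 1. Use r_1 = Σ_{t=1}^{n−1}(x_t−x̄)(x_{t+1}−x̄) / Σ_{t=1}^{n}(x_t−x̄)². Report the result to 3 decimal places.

Mean x̄ = (22 + 15 + 24 + 19 + 23 + 29 + 22 + 28 + 27)/9 = 23.2222
Numerator Σ_{t=1}^{8}(x_t−x̄)(x_{t+1}−x̄) = 5.1728
Denominator Σ(x_t−x̄)² = 159.5556
r_1 = 5.1728 / 159.5556 = 0.032

0.032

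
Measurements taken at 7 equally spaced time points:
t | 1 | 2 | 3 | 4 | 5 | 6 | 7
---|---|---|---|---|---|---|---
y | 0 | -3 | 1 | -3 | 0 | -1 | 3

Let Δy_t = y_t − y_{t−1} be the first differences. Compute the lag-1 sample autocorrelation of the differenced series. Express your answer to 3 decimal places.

-0.737

First differences Δy: -3, 4, -4, 3, -1, 4
Mean of differences = 0.5000
Numerator Σ(Δy_t−Δȳ)(Δy_{t+1}−Δȳ) = -48.2500
Denominator Σ(Δy_t−Δȳ)² = 65.5000
r_1(Δy) = -48.2500 / 65.5000 = -0.737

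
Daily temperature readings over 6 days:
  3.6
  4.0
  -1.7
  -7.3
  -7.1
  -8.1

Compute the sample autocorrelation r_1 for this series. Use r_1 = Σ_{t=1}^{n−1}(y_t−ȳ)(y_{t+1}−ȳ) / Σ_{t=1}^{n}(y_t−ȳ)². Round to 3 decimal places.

0.568

Mean ȳ = (3.6 + 4.0 − 1.7 − 7.3 − 7.1 − 8.1)/6 = -2.7667
Deviations from mean: 6.3667, 6.7667, 1.0667, -4.5333, -4.3333, -5.3333
Σ(y_t−ȳ)(y_{t+1}−ȳ) = (43.0811) + (7.2178) + (-4.8356) + (19.6444) + (23.1111) = 88.2189
Denominator Σ(y_t−ȳ)² = 155.2333
r_1 = 88.2189 / 155.2333 = 0.568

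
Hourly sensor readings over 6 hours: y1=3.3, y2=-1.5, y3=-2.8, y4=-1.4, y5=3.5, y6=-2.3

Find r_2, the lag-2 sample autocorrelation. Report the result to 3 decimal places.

Mean ȳ = (3.3 − 1.5 − 2.8 − 1.4 + 3.5 − 2.3)/6 = -0.2000
Deviations from mean: 3.5000, -1.3000, -2.6000, -1.2000, 3.7000, -2.1000
Σ(y_t−ȳ)(y_{t+2}−ȳ) = (-9.1000) + (1.5600) + (-9.6200) + (2.5200) = -14.6400
Denominator Σ(y_t−ȳ)² = 40.2400
r_2 = -14.6400 / 40.2400 = -0.364

-0.364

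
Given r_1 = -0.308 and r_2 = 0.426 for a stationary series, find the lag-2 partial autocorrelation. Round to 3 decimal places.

φ_{22} = (r_2 − r_1²) / (1 − r_1²)
r_1² = (-0.308)² = 0.094864
Numerator = 0.426 − 0.0949 = 0.3311; denominator = 1 − 0.0949 = 0.9051
φ_{22} = 0.3311 / 0.9051 = 0.366

0.366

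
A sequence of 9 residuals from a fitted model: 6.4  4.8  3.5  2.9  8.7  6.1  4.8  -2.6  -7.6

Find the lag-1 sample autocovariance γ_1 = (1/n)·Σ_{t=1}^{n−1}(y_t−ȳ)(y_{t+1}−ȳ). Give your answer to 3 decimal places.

8.770

Mean ȳ = (6.4 + 4.8 + 3.5 + 2.9 + 8.7 + 6.1 + 4.8 − 2.6 − 7.6)/9 = 3.0000
Σ_{t=1}^{8}(y_t−ȳ)(y_{t+1}−ȳ) = 78.9300
γ_1 = 78.9300 / 9 = 8.770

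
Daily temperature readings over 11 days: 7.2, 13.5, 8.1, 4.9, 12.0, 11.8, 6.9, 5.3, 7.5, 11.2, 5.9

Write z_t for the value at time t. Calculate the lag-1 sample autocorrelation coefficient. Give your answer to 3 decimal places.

Mean z̄ = (7.2 + 13.5 + 8.1 + 4.9 + 12.0 + 11.8 + 6.9 + 5.3 + 7.5 + 11.2 + 5.9)/11 = 8.5727
Numerator Σ_{t=1}^{10}(z_t−z̄)(z_{t+1}−z̄) = -15.1371
Denominator Σ(z_t−z̄)² = 90.7418
r_1 = -15.1371 / 90.7418 = -0.167

-0.167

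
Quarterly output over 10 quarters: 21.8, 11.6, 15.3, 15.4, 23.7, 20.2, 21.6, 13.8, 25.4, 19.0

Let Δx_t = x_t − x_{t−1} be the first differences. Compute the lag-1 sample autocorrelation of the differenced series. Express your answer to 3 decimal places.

-0.554

First differences Δx: -10.2, 3.7, 0.1, 8.3, -3.5, 1.4, -7.8, 11.6, -6.4
Mean of differences = -0.3111
Numerator Σ(Δx_t−Δx̄)(Δx_{t+1}−Δx̄) = -241.9335
Denominator Σ(Δx_t−Δx̄)² = 436.3289
r_1(Δx) = -241.9335 / 436.3289 = -0.554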